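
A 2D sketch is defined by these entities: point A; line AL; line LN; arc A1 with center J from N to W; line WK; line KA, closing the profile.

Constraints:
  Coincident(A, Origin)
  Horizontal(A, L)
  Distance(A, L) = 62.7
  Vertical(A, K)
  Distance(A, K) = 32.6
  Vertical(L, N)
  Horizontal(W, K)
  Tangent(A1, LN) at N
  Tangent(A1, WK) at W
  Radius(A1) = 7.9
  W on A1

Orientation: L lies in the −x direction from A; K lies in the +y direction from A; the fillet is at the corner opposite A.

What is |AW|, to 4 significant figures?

63.76

A is at the origin; A and L share the same y with |AL| = 62.7 and L on the −x side, so L = (-62.70, 0.000). A and K share the same x with |AK| = 32.6 and K on the +y side, so K = (0.000, 32.60). The virtual corner opposite A is at (-62.70, 32.60). Since A1 is tangent to LN there, JN ⟂ LN and A1 meets WK tangentially, so JW is at right angles to WK, with radius 7.9, so the center J sits 7.9 in from both sides at J = (-54.80, 24.70). That places the tangent points at N = (-62.70, 24.70) on LN and W = (-54.80, 32.60) on WK. Then |AW| = |W − A| = 63.76.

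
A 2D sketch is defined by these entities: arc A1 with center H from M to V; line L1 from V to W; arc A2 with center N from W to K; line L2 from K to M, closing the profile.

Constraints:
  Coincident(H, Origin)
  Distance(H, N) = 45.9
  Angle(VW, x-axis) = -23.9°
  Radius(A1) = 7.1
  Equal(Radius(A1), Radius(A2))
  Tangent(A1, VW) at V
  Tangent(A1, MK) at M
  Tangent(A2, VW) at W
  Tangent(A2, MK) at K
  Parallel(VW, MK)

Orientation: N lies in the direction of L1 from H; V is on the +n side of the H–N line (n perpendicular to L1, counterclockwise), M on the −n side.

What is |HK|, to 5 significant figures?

46.446

Tangency of A1 to both parallel lines with radius 7.1 puts V and M at H ± 7.1·n: V = (2.8765, 6.4912), M = (-2.8765, -6.4912). Equal radii place W and K the same way about N: W = N + 7.1·n = (44.841, -12.105), K = N − 7.1·n = (39.088, -25.087). Then |HK| = |K − H| = 46.446.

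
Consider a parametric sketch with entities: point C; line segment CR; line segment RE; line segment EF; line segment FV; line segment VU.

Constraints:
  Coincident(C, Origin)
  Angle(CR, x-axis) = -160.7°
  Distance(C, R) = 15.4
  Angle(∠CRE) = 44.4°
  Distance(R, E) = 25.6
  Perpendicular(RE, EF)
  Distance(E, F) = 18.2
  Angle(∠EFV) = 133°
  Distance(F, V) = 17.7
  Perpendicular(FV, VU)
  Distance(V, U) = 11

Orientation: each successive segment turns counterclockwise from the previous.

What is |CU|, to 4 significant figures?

12.86

C is at the origin; CR runs at -160.7° with length 15.4, so R = (-14.53, -5.090). ∠CRE = 44.4° gives RE at -25.10° from the x-axis; with |RE| = 25.6, E = (8.648, -15.95). RE is perpendicular to EF, so EF runs at 64.90°; with |EF| = 18.2, F = (16.37, 0.5319). ∠EFV = 133.0° gives FV at 111.9° from the x-axis; with |FV| = 17.7, V = (9.767, 16.95). FV is perpendicular to VU, so VU runs at -158.1°; with |VU| = 11.0, U = (-0.4396, 12.85). Then |CU| = |U − C| = 12.86.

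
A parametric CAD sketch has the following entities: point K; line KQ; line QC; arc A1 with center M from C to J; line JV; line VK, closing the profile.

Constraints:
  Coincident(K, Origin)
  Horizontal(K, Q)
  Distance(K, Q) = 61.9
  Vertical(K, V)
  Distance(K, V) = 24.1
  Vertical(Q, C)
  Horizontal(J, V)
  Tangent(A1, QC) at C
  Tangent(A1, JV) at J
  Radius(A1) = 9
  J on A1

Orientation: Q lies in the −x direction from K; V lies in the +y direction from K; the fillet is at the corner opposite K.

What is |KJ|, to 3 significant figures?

58.1

K is at the origin; K and Q share the same y with |KQ| = 61.9 and Q on the −x side, so Q = (-61.9, 0.00). KV is vertical with |KV| = 24.1 and V on the +y side, so V = (0.00, 24.1). The virtual corner opposite K is at (-61.9, 24.1). Since A1 is tangent to QC there, MC ⟂ QC and tangency of A1 to JV means the radius MJ is perpendicular to JV, with radius 9.0, so the center M sits 9.0 in from both sides at M = (-52.9, 15.1). That places the tangent points at C = (-61.9, 15.1) on QC and J = (-52.9, 24.1) on JV. Then |KJ| = |J − K| = 58.1.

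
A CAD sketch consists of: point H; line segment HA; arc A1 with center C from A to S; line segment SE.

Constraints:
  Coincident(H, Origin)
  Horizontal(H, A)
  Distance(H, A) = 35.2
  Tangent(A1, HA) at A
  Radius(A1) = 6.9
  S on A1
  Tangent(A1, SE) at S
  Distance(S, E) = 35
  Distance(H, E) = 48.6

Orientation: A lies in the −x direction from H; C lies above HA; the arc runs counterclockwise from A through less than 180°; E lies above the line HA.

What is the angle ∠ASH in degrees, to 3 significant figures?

124°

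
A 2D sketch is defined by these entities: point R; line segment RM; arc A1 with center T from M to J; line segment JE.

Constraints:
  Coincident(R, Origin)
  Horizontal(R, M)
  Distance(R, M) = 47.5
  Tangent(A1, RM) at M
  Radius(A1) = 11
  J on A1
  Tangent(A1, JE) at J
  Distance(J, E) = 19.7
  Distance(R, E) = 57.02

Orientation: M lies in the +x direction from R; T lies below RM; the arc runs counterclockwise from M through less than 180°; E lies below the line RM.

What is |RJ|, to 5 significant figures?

40.760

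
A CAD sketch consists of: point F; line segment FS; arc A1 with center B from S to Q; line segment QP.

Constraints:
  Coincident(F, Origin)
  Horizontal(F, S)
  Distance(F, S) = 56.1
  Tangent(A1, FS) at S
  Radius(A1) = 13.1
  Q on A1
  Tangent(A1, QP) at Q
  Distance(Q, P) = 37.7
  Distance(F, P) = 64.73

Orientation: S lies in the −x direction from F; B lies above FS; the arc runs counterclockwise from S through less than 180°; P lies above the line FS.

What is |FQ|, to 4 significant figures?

44.77

Checks: |BQ| = 13.10 ✓; ∠(BQ, QP) = 90.00° ✓; |QP| = 37.70 ✓; |FP| = 64.73 ✓.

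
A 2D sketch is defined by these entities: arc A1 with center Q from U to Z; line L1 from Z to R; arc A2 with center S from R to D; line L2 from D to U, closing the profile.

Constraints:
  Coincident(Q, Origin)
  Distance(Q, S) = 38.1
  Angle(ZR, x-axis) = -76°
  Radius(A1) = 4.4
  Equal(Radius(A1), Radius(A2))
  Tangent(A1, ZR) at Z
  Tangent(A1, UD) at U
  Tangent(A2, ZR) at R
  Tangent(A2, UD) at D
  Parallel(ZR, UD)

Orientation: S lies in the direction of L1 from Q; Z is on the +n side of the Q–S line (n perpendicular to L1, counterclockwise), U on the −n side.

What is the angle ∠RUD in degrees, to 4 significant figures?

13.01°

The slot axis is L1's direction at -76.0°, so u = (cos -76.0°, sin -76.0°) = (0.2419, -0.9703) and n = (−sin -76.0°, cos -76.0°) = (0.9703, 0.2419). Q is at the origin and S lies 38.1 along u from Q, so S = 38.1·u = (9.217, -36.97). Tangency of A1 to both parallel lines with radius 4.4 puts Z and U at Q ± 4.4·n: Z = (4.269, 1.064), U = (-4.269, -1.064). Equal radii place R and D the same way about S: R = S + 4.4·n = (13.49, -35.90), D = S − 4.4·n = (4.948, -38.03). Then cos ∠RUD = UR·UD / (|UR||UD|), giving 13.01°.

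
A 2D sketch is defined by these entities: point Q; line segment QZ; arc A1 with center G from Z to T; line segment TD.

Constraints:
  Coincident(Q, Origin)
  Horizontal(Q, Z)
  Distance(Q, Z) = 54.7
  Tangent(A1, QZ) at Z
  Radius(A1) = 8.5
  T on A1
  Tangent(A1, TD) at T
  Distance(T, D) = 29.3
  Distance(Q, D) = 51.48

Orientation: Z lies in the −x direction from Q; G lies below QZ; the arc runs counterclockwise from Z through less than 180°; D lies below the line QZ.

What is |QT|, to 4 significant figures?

62.14

Q is at the origin; QZ is horizontal with |QZ| = 54.7 and Z on the −x side, so Z = (-54.70, 0.000). Since A1 is tangent to QZ there, GZ ⟂ QZ, so G = Z + (0, -8.5) = (-54.70, -8.500). Since GT ⟂ TD (tangency), |GD| = √(8.5² + 29.3²) = 30.51 regardless of where T sits on A1. So D lies on both circle(Q, 51.48) and circle(G, 30.51); the below-QZ intersection is D = (-38.40, -34.29). T is the foot of the tangent from D: T = (-60.34, -14.86).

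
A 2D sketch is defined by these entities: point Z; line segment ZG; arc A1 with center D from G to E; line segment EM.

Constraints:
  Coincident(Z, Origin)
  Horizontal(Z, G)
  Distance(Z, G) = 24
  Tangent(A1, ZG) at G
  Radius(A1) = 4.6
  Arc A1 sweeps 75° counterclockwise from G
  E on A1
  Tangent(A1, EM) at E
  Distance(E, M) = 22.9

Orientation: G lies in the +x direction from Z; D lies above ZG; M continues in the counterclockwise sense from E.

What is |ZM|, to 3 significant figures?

42.8

Z is at the origin; ZG is horizontal with |ZG| = 24.0 and G on the +x side, so G = (24.0, 0.00). Since A1 is tangent to ZG there, DG ⟂ ZG, so D = G + (0, 4.6) = (24.0, 4.60). On A1, G sits at bearing -90° from D; a 75° counterclockwise sweep puts E at bearing -15°, so E = D + 4.6·(cos -15°, sin -15°) = (28.4, 3.41). The tangent condition forces DE to be normal to EM, so EM runs along (−sin -15°, cos -15°); with |EM| = 22.9, M = (34.4, 25.5). Then |ZM| = |M − Z| = 42.8.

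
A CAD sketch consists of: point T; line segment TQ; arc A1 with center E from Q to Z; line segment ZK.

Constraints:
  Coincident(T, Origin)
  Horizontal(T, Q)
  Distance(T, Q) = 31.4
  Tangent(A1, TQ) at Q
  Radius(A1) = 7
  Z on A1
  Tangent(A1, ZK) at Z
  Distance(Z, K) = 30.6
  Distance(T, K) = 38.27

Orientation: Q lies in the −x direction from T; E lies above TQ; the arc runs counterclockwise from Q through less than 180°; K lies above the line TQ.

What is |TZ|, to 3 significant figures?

25.2

T is at the origin; T and Q share the same y with |TQ| = 31.4 and Q on the −x side, so Q = (-31.4, 0.00). Tangency of A1 to TQ means the radius EQ is perpendicular to TQ, so E = Q + (0, 7) = (-31.4, 7.00). Since EZ ⟂ ZK (tangency), |EK| = √(7.0² + 30.6²) = 31.4 regardless of where Z sits on A1. So K lies on both circle(T, 38.27) and circle(E, 31.4); the above-TQ intersection is K = (-16.4, 34.6). Z is the foot of the tangent from K: Z = (-24.7, 5.11).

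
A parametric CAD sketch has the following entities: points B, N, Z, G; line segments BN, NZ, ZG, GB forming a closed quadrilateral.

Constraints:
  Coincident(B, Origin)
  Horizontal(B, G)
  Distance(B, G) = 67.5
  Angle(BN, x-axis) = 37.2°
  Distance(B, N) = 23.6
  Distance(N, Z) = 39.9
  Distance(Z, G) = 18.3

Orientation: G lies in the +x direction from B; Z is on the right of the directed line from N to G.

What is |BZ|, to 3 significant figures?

52.1

B is at the origin; BG is horizontal with |BG| = 67.5 and G in +x, so G = (67.5, 0). BN runs at 37.2° with |BN| = 23.6, so N = (18.8, 14.3). Z is determined by |NZ| = 39.9 and |ZG| = 18.3 together: it lies at the intersection of circle(N, 39.9) and circle(G, 18.3). With |NG| = 50.7, the foot of the radical line on NG is 37.8 from N and the perpendicular offset is √(39.9² − 37.8²) = 12.9. Taking the right-of-NG solution: Z = (51.4, -8.72).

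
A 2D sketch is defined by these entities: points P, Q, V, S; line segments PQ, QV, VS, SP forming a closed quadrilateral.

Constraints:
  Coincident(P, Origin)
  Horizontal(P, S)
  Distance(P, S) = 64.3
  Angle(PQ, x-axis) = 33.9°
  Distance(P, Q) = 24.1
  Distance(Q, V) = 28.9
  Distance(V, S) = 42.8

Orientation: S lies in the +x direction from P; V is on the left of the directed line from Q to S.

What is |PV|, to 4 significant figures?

52.62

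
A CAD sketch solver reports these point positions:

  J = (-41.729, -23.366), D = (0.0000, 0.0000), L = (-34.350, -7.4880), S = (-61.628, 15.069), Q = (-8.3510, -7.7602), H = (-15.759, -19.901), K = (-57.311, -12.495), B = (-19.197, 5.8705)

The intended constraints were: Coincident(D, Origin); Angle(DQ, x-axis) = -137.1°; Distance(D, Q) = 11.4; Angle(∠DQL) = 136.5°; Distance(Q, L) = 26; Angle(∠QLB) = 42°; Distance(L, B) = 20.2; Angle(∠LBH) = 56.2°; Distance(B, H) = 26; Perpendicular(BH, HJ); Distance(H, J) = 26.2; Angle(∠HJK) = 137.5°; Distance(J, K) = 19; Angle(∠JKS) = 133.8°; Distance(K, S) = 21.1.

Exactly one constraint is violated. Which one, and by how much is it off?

Distance(K, S) = 21.1 — off by 6.80.

D = (0.00, 0.00) ✓; DQ at -137.1° ✓; |DQ| = 11.40 ✓; ∠DQL = 136.5° ✓; |QL| = 26.00 ✓; ∠QLB = 42.00° ✓; |LB| = 20.20 ✓; ∠LBH = 56.20° ✓; |BH| = 26.00 ✓; ∠(BH, HJ) = 90.00° ✓; |HJ| = 26.20 ✓; ∠HJK = 137.5° ✓; |JK| = 19.00 ✓; ∠JKS = 133.8° ✓; |KS| = 27.90 ✗.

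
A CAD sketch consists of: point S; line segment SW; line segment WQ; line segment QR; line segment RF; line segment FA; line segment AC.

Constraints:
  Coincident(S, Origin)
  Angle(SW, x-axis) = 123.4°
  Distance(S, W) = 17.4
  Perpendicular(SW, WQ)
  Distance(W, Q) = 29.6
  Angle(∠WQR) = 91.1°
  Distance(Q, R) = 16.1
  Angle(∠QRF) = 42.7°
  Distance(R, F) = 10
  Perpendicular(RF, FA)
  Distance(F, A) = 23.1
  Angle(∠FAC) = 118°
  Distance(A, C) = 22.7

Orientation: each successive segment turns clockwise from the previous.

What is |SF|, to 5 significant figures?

24.516

S is at the origin; SW runs at 123.4° with length 17.4, so W = (-9.5784, 14.526). SW is perpendicular to WQ, so WQ runs at 33.400°; with |WQ| = 29.6, Q = (15.133, 30.821). ∠WQR = 91.1° gives QR at -55.500° from the x-axis; with |QR| = 16.1, R = (24.252, 17.552). ∠QRF = 42.7° gives RF at 167.20° from the x-axis; with |RF| = 10.0, F = (14.501, 19.768). Then |SF| = |F − S| = 24.516.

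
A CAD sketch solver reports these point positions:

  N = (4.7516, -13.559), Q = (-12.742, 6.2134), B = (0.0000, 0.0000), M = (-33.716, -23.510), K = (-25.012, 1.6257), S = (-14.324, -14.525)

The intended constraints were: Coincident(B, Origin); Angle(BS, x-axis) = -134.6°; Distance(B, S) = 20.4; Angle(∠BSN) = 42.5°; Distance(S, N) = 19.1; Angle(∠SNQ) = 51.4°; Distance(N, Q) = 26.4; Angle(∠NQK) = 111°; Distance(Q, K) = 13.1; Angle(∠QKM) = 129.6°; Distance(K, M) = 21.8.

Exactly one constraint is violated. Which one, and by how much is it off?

Distance(K, M) = 21.8 — off by 4.80.

B = (0.00, 0.00) ✓; BS at -134.6° ✓; |BS| = 20.40 ✓; ∠BSN = 42.50° ✓; |SN| = 19.10 ✓; ∠SNQ = 51.40° ✓; |NQ| = 26.40 ✓; ∠NQK = 111.0° ✓; |QK| = 13.10 ✓; ∠QKM = 129.6° ✓; |KM| = 26.60 ✗.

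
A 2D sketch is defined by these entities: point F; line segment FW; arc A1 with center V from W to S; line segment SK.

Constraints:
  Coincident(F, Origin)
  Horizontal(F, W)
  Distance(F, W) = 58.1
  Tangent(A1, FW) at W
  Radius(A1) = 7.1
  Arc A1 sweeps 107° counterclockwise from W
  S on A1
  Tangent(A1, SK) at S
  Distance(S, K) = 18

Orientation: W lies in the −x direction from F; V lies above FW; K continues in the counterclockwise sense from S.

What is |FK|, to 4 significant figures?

62.43

On A1, W sits at bearing -90° from V; a 107° counterclockwise sweep puts S at bearing 17°, so S = V + 7.1·(cos 17°, sin 17°) = (-51.31, 9.176). Tangency of A1 to SK means the radius VS is perpendicular to SK, so SK runs along (−sin 17°, cos 17°); with |SK| = 18.0, K = (-56.57, 26.39). Then |FK| = |K − F| = 62.43.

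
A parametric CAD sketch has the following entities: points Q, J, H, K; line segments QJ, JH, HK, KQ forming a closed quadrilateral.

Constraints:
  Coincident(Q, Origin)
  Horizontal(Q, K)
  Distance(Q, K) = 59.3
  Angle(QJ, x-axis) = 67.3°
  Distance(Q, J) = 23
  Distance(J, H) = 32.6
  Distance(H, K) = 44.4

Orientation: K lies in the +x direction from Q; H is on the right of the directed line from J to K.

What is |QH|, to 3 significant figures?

19.3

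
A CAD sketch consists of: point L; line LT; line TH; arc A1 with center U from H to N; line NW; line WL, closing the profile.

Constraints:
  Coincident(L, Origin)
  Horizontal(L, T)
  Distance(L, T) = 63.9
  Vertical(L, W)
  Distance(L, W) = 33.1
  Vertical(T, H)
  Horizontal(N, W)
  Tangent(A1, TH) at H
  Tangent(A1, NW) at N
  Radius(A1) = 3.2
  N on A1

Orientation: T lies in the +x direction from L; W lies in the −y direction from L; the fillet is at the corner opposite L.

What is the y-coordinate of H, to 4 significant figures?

-29.90

The virtual corner opposite L is at (63.90, -33.10). A1 meets TH tangentially, so UH is at right angles to TH and since A1 is tangent to NW there, UN ⟂ NW, with radius 3.2, so the center U sits 3.2 in from both sides at U = (60.70, -29.90). That places the tangent points at H = (63.90, -29.90) on TH and N = (60.70, -33.10) on NW. So H.y = -29.90.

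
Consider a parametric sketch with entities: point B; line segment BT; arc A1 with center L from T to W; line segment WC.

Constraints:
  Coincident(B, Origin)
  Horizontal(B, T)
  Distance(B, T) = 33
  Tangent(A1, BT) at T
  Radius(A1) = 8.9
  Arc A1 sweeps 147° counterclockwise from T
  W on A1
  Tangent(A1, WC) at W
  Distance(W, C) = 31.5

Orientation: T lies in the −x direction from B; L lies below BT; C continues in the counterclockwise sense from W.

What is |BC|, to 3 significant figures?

35.4

B is at the origin; B and T share the same y with |BT| = 33.0 and T on the −x side, so T = (-33.0, 0.00). The tangent condition forces LT to be normal to BT, so L = T + (0, -8.9) = (-33.0, -8.90). On A1, T sits at bearing 90° from L; a 147° counterclockwise sweep puts W at bearing 237°, so W = L + 8.9·(cos 237°, sin 237°) = (-37.8, -16.4). Since A1 is tangent to WC there, LW ⟂ WC, so WC runs along (−sin 237°, cos 237°); with |WC| = 31.5, C = (-11.4, -33.5). Then |BC| = |C − B| = 35.4.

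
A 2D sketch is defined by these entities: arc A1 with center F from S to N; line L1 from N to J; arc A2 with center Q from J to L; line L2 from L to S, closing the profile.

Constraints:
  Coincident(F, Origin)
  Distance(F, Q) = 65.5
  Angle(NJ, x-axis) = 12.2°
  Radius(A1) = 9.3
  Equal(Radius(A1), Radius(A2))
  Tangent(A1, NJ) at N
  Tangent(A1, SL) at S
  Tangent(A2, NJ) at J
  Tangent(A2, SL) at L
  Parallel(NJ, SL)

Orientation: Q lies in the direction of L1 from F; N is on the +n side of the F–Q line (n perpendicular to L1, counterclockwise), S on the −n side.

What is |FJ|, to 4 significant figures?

66.16

Tangency of A1 to both parallel lines with radius 9.3 puts N and S at F ± 9.3·n: N = (-1.965, 9.090), S = (1.965, -9.090). Equal radii place J and L the same way about Q: J = Q + 9.3·n = (62.06, 22.93), L = Q − 9.3·n = (65.99, 4.752). Then |FJ| = |J − F| = 66.16.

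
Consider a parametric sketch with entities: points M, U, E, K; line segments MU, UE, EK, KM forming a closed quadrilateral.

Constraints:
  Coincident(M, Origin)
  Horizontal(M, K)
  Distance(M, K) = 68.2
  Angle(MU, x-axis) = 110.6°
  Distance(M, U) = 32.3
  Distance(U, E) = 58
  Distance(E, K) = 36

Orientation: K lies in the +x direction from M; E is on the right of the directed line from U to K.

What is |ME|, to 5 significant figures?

33.709

M is at the origin; M and K share the same y with |MK| = 68.2 and K in +x, so K = (68.2, 0). MU runs at 110.6° with |MU| = 32.3, so U = (-11.364, 30.235). E is determined by |UE| = 58.0 and |EK| = 36.0 together: it lies at the intersection of circle(U, 58.0) and circle(K, 36.0). With |UK| = 85.115, the foot of the radical line on UK is 54.706 from U and the perpendicular offset is √(58.0² − 54.706²) = 19.268. Taking the right-of-UK solution: E = (32.929, -7.2094).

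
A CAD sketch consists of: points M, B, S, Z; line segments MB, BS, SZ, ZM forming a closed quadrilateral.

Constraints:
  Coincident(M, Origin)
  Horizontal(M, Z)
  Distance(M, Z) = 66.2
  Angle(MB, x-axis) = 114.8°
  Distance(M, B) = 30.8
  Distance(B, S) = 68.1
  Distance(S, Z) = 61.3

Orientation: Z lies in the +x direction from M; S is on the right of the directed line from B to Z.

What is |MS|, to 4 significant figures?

37.30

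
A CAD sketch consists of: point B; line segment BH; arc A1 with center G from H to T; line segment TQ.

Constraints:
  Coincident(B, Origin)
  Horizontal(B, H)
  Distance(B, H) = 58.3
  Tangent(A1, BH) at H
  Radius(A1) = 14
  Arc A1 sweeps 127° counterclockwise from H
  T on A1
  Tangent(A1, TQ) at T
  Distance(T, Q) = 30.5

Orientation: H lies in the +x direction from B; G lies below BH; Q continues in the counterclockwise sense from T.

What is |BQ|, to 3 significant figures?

80.5

On A1, H sits at bearing 90° from G; a 127° counterclockwise sweep puts T at bearing 217°, so T = G + 14.0·(cos 217°, sin 217°) = (47.1, -22.4). Since A1 is tangent to TQ there, GT ⟂ TQ, so TQ runs along (−sin 217°, cos 217°); with |TQ| = 30.5, Q = (65.5, -46.8). Then |BQ| = |Q − B| = 80.5.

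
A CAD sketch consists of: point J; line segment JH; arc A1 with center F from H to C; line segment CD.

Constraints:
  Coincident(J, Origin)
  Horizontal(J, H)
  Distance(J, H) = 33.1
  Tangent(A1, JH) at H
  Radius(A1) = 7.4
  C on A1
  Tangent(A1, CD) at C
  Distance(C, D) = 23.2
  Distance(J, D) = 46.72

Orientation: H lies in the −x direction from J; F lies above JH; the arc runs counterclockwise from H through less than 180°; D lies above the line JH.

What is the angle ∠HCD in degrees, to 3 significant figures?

125°

Checks: J = (0.00, 0.00) ✓; |JH| = 33.10 ✓; |FC| = 7.400 ✓; ∠(FC, CD) = 90.00° ✓; |CD| = 23.20 ✓; |JD| = 46.72 ✓.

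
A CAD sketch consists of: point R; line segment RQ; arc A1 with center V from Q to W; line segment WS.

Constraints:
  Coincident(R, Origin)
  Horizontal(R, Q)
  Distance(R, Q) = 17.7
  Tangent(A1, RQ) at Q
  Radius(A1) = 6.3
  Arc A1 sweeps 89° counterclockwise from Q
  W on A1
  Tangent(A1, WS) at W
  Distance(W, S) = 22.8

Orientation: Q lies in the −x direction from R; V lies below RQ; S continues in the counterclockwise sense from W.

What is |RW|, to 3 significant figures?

24.8

R is at the origin; RQ is horizontal with |RQ| = 17.7 and Q on the −x side, so Q = (-17.7, 0.00). A1 meets RQ tangentially, so VQ is at right angles to RQ, so V = Q + (0, -6.3) = (-17.7, -6.30). On A1, Q sits at bearing 90° from V; an 89° counterclockwise sweep puts W at bearing 179°, so W = V + 6.3·(cos 179°, sin 179°) = (-24.0, -6.19). Then |RW| = |W − R| = 24.8.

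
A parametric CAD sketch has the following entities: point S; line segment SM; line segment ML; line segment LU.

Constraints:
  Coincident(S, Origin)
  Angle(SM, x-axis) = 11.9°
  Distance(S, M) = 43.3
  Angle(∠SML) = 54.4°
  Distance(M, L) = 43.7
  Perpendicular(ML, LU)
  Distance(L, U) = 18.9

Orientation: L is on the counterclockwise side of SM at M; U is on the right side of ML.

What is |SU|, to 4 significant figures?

57.18

S is at the origin; SM runs at 11.9° with length 43.3, so M = 43.3·(cos 11.9°, sin 11.9°) = (42.37, 8.929). ∠SML = 54.4°, so ML runs at 11.9° + (180° − 54.4°) = 137.5° from the x-axis; with |ML| = 43.7, L = M + 43.7·(cos 137.5°, sin 137.5°) = (10.15, 38.45). ML ⟂ LU; with |LU| = 18.9 on the right of ML, U = L + 18.9·(0.6756, 0.7373) = (22.92, 52.39). Then |SU| = |U − S| = 57.18.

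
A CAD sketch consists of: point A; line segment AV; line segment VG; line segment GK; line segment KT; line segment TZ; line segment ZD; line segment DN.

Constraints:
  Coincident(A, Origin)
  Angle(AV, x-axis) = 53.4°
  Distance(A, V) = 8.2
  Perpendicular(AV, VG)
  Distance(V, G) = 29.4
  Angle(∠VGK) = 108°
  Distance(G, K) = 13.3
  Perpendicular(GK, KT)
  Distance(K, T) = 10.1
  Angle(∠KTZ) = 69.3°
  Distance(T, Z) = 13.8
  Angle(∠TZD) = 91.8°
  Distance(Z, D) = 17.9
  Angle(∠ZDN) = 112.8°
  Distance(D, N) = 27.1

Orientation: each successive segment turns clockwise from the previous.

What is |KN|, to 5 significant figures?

24.100

A is at the origin; AV runs at 53.4° with length 8.2, so V = (4.8890, 6.5831). AV is perpendicular to VG, so VG runs at -36.600°; with |VG| = 29.4, G = (28.492, -10.946). ∠VGK = 108.0° gives GK at -108.60° from the x-axis; with |GK| = 13.3, K = (24.250, -23.551). GK is perpendicular to KT, so KT runs at 161.40°; with |KT| = 10.1, T = (14.677, -20.330). ∠KTZ = 69.3° gives TZ at 50.700° from the x-axis; with |TZ| = 13.8, Z = (23.418, -9.6507). ∠TZD = 91.8° gives ZD at -37.500° from the x-axis; with |ZD| = 17.9, D = (37.619, -20.548). ∠ZDN = 112.8° gives DN at -104.70° from the x-axis; with |DN| = 27.1, N = (30.742, -46.761). Then |KN| = |N − K| = 24.100.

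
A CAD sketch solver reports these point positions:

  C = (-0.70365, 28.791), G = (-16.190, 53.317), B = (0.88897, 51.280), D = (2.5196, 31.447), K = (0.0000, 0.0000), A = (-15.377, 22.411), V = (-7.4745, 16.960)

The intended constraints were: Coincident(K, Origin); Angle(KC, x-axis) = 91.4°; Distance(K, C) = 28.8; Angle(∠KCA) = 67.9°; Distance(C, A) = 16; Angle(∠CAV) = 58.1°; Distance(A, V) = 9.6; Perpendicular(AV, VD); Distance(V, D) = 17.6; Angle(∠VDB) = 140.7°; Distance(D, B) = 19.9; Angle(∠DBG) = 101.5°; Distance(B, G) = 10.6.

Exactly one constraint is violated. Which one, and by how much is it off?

Distance(B, G) = 10.6 — off by 6.60.

K = (0.00, 0.00) ✓; KC at 91.40° ✓; |KC| = 28.80 ✓; ∠KCA = 67.90° ✓; |CA| = 16.00 ✓; ∠CAV = 58.10° ✓; |AV| = 9.600 ✓; ∠(AV, VD) = 90.00° ✓; |VD| = 17.60 ✓; ∠VDB = 140.7° ✓; |DB| = 19.90 ✓; ∠DBG = 101.5° ✓; |BG| = 17.20 ✗.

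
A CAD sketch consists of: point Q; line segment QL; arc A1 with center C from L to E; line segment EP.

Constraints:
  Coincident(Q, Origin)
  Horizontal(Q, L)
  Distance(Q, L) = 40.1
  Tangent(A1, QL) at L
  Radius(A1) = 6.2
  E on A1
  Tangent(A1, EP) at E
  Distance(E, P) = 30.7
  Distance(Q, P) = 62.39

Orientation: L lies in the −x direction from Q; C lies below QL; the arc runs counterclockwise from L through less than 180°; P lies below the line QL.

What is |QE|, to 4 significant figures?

46.50

Q is at the origin; Q and L share the same y with |QL| = 40.1 and L on the −x side, so L = (-40.10, 0.000). The tangent condition forces CL to be normal to QL, so C = L + (0, -6.2) = (-40.10, -6.200). Since CE ⟂ EP (tangency), |CP| = √(6.2² + 30.7²) = 31.32 regardless of where E sits on A1. So P lies on both circle(Q, 62.39) and circle(C, 31.32); the below-QL intersection is P = (-51.36, -35.43). E is the foot of the tangent from P: E = (-46.21, -5.161).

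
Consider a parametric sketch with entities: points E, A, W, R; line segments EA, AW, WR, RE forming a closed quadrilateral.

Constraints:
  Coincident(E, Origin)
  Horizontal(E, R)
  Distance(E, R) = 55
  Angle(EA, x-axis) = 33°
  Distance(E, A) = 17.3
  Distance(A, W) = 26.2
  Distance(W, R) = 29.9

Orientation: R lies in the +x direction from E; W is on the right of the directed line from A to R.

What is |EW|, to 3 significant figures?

30.9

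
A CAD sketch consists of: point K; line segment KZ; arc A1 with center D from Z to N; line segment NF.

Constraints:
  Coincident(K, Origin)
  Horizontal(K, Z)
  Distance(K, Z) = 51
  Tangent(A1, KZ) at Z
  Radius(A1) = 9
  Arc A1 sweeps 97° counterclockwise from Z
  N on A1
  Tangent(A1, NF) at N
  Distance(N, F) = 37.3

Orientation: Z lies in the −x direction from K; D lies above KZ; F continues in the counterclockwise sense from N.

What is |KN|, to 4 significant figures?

43.26

K is at the origin; K and Z share the same y with |KZ| = 51.0 and Z on the −x side, so Z = (-51.00, 0.000). Since A1 is tangent to KZ there, DZ ⟂ KZ, so D = Z + (0, 9) = (-51.00, 9.000). On A1, Z sits at bearing -90° from D; a 97° counterclockwise sweep puts N at bearing 7°, so N = D + 9.0·(cos 7°, sin 7°) = (-42.07, 10.10). Then |KN| = |N − K| = 43.26.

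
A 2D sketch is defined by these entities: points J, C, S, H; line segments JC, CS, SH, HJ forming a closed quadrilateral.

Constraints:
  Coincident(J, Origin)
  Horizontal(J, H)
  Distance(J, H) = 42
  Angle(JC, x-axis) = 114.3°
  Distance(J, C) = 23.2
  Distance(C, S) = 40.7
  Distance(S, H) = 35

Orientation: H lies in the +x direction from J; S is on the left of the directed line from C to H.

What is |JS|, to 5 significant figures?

44.017

Checks: |CS| = 40.70 ✓; |SH| = 35.00 ✓.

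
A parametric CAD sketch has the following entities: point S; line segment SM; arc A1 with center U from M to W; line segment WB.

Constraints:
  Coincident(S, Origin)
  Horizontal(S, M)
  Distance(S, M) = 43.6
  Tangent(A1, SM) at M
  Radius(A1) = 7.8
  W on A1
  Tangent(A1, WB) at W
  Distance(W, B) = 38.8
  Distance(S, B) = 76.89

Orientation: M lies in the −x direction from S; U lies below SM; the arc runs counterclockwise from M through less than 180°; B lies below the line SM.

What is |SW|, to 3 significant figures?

51.1

Checks: |UW| = 7.800 ✓; ∠(UW, WB) = 90.00° ✓; |WB| = 38.80 ✓; |SB| = 76.89 ✓.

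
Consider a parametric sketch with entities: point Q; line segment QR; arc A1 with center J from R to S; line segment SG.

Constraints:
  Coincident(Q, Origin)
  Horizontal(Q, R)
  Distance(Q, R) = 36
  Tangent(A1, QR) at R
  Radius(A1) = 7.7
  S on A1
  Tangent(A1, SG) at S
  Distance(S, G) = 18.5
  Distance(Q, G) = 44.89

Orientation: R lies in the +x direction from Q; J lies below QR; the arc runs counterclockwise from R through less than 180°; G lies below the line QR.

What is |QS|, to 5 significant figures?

30.617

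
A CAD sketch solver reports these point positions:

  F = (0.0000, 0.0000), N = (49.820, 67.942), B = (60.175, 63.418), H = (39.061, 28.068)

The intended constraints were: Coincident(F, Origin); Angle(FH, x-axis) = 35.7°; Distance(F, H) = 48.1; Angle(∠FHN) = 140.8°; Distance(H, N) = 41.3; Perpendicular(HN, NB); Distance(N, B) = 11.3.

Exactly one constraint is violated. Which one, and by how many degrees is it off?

Perpendicular(HN, NB) — off by 8.50°.

F = (0.00, 0.00) ✓; FH at 35.70° ✓; |FH| = 48.10 ✓; ∠FHN = 140.8° ✓; |HN| = 41.30 ✓; ∠(HN, NB) = 98.50° ✗; |NB| = 11.30 ✓.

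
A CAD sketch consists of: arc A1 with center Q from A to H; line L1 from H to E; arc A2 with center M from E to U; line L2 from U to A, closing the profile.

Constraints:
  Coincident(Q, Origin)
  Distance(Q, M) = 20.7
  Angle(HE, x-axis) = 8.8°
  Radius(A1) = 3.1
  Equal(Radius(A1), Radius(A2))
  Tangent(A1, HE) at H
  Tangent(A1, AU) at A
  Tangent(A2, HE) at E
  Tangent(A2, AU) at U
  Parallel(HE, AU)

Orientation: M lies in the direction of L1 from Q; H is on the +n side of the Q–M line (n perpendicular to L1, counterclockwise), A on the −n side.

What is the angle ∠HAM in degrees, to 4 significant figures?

81.48°

Q is at the origin and M lies 20.7 along u from Q, so M = 20.7·u = (20.46, 3.167). Tangency of A1 to both parallel lines with radius 3.1 puts H and A at Q ± 3.1·n: H = (-0.4743, 3.064), A = (0.4743, -3.064). Then cos ∠HAM = AH·AM / (|AH||AM|), giving 81.48°.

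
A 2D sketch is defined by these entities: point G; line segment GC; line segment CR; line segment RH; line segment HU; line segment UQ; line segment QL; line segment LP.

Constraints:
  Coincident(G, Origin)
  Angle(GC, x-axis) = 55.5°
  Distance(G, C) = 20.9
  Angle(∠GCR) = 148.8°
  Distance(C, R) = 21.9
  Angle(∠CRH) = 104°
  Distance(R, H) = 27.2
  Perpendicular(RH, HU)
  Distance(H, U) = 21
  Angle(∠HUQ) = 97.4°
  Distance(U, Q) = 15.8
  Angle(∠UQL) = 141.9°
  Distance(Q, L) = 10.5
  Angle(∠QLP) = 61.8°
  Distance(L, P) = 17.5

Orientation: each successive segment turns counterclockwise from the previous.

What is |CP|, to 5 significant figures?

26.045

∠UQL = 141.9° gives QL at 13.400° from the x-axis; with |QL| = 10.5, L = (5.4528, 22.958). ∠QLP = 61.8° gives LP at 131.60° from the x-axis; with |LP| = 17.5, P = (-6.1660, 36.044). Then |CP| = |P − C| = 26.045.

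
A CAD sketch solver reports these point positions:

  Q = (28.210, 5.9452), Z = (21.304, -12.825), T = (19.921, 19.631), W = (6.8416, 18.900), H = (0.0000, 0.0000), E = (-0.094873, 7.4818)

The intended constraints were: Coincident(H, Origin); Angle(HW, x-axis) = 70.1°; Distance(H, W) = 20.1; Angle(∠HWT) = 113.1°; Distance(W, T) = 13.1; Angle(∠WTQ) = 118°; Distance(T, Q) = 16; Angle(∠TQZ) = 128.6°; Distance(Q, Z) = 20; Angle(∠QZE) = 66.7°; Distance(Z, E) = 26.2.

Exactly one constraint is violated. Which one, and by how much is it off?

Distance(Z, E) = 26.2 — off by 3.30.

H = (0.00, 0.00) ✓; HW at 70.10° ✓; |HW| = 20.10 ✓; ∠HWT = 113.1° ✓; |WT| = 13.10 ✓; ∠WTQ = 118.0° ✓; |TQ| = 16.00 ✓; ∠TQZ = 128.6° ✓; |QZ| = 20.00 ✓; ∠QZE = 66.70° ✓; |ZE| = 29.50 ✗.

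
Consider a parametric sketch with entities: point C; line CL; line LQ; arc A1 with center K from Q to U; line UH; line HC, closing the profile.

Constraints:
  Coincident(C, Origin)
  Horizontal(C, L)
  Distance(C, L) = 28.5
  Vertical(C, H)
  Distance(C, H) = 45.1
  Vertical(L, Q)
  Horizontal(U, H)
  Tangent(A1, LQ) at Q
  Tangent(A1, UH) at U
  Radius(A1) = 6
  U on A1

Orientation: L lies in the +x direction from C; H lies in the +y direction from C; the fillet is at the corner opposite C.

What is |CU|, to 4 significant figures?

50.40

C is at the origin; CL is horizontal with |CL| = 28.5 and L on the +x side, so L = (28.50, 0.000). CH is vertical with |CH| = 45.1 and H on the +y side, so H = (0.000, 45.10). The virtual corner opposite C is at (28.50, 45.10). Tangency of A1 to LQ means the radius KQ is perpendicular to LQ and since A1 is tangent to UH there, KU ⟂ UH, with radius 6.0, so the center K sits 6.0 in from both sides at K = (22.50, 39.10). That places the tangent points at Q = (28.50, 39.10) on LQ and U = (22.50, 45.10) on UH. Then |CU| = |U − C| = 50.40.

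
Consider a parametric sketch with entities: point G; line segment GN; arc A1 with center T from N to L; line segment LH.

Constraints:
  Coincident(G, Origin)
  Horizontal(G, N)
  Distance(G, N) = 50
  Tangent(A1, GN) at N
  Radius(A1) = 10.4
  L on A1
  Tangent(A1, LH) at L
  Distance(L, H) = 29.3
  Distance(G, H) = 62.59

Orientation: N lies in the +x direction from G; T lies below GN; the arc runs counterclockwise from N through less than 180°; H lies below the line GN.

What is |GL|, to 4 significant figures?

41.95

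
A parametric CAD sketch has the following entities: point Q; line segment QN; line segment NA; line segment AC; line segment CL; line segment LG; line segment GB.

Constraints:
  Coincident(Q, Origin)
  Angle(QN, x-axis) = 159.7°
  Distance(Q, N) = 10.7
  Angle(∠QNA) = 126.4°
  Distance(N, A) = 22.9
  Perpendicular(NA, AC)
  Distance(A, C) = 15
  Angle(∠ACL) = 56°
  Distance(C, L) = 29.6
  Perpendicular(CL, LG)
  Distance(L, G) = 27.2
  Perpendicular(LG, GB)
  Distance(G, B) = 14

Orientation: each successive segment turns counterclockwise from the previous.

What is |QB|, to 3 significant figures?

40.2

Q is at the origin; QN runs at 159.7° with length 10.7, so N = (-10.0, 3.71). ∠QNA = 126.4° gives NA at -147° from the x-axis; with |NA| = 22.9, A = (-29.2, -8.86). NA is perpendicular to AC, so AC runs at -56.7°; with |AC| = 15.0, C = (-20.9, -21.4). ∠ACL = 56.0° gives CL at 67.3° from the x-axis; with |CL| = 29.6, L = (-9.52, 5.91). CL ⟂ LG, so LG runs at 157°; with |LG| = 27.2, G = (-34.6, 16.4). LG ⟂ GB, so GB runs at -113°; with |GB| = 14.0, B = (-40.0, 3.49). Then |QB| = |B − Q| = 40.2.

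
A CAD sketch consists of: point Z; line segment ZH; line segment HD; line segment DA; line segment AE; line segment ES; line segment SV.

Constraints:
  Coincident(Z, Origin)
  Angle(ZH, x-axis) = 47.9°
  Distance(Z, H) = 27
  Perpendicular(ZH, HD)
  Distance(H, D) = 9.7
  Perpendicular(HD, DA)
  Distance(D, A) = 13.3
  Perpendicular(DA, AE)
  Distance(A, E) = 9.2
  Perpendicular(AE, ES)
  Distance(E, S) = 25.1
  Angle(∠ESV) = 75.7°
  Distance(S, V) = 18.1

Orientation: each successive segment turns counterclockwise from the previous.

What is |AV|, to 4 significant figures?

22.25

Z is at the origin; ZH runs at 47.9° with length 27.0, so H = (18.10, 20.03). ZH is perpendicular to HD, so HD runs at 137.9°; with |HD| = 9.7, D = (10.90, 26.54). HD is perpendicular to DA, so DA runs at -132.1°; with |DA| = 13.3, A = (1.988, 16.67). DA ⟂ AE, so AE runs at -42.10°; with |AE| = 9.2, E = (8.814, 10.50). The perpendicularity gives ES at right angles to AE, so ES runs at 47.90°; with |ES| = 25.1, S = (25.64, 29.12). ∠ESV = 75.7° gives SV at 152.2° from the x-axis; with |SV| = 18.1, V = (9.631, 37.57). Then |AV| = |V − A| = 22.25.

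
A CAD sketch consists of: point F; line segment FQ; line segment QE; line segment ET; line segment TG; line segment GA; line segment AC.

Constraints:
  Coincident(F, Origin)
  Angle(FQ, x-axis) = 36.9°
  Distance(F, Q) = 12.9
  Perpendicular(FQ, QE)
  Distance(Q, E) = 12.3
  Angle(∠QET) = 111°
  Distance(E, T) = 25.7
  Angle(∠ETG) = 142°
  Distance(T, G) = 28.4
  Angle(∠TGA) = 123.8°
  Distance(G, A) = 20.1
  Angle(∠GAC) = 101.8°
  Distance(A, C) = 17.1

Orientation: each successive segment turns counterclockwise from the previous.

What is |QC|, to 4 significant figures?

44.29

∠TGA = 123.8° gives GA at -69.90° from the x-axis; with |GA| = 20.1, A = (-31.61, -31.28). ∠GAC = 101.8° gives AC at 8.300° from the x-axis; with |AC| = 17.1, C = (-14.69, -28.81). Then |QC| = |C − Q| = 44.29.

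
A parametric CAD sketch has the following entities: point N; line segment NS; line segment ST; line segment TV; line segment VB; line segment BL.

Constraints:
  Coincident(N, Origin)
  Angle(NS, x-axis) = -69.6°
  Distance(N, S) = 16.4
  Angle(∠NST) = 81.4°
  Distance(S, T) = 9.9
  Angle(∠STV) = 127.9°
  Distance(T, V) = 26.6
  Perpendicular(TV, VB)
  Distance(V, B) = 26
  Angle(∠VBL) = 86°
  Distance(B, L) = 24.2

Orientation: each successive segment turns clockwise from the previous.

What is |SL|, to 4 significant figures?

18.58

N is at the origin; NS runs at -69.6° with length 16.4, so S = (5.717, -15.37). ∠NST = 81.4° gives ST at -168.2° from the x-axis; with |ST| = 9.9, T = (-3.974, -17.40). ∠STV = 127.9° gives TV at 139.7° from the x-axis; with |TV| = 26.6, V = (-24.26, -0.1913). TV ⟂ VB, so VB runs at 49.70°; with |VB| = 26.0, B = (-7.445, 19.64). ∠VBL = 86.0° gives BL at -44.30° from the x-axis; with |BL| = 24.2, L = (9.875, 2.736). Then |SL| = |L − S| = 18.58.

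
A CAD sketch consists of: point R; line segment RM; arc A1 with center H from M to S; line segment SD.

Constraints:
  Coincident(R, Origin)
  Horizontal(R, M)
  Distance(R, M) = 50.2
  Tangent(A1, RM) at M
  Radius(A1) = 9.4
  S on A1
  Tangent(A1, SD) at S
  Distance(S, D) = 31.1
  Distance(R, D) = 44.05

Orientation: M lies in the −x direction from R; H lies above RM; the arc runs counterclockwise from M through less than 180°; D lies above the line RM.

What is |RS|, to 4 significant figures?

42.04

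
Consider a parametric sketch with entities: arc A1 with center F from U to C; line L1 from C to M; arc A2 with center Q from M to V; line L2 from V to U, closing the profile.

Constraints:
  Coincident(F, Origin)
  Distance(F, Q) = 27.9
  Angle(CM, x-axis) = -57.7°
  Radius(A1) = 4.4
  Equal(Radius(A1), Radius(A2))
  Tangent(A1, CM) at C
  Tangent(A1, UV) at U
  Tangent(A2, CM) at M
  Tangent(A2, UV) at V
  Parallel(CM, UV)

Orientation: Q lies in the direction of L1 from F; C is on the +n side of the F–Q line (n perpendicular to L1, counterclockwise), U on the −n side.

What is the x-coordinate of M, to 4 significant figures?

18.63

Tangency of A1 to both parallel lines with radius 4.4 puts C and U at F ± 4.4·n: C = (3.719, 2.351), U = (-3.719, -2.351). Equal radii place M and V the same way about Q: M = Q + 4.4·n = (18.63, -21.23), V = Q − 4.4·n = (11.19, -25.93). So M.x = 18.63.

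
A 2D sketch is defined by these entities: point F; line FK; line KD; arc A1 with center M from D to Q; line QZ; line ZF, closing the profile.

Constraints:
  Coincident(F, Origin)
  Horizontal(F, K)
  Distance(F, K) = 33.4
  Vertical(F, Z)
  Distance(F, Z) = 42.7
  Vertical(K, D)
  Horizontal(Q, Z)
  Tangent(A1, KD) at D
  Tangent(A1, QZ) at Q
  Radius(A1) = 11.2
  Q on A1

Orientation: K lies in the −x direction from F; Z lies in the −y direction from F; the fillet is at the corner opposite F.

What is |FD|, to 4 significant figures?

45.91

F is at the origin; FK is horizontal with |FK| = 33.4 and K on the −x side, so K = (-33.40, 0.000). F and Z share the same x with |FZ| = 42.7 and Z on the −y side, so Z = (0.000, -42.70). The virtual corner opposite F is at (-33.40, -42.70). Since A1 is tangent to KD there, MD ⟂ KD and A1 meets QZ tangentially, so MQ is at right angles to QZ, with radius 11.2, so the center M sits 11.2 in from both sides at M = (-22.20, -31.50). That places the tangent points at D = (-33.40, -31.50) on KD and Q = (-22.20, -42.70) on QZ. Then |FD| = |D − F| = 45.91.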